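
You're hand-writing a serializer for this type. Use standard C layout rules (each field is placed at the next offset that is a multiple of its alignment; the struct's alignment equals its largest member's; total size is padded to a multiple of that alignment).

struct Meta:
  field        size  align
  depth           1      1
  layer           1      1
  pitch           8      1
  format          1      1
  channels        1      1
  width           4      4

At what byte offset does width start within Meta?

depth at 0 (size 1, align 1) → ends 1
layer at 1 (size 1, align 1) → ends 2
pitch at 2 (size 8, align 1) → ends 10
format at 10 (size 1, align 1) → ends 11
channels at 11 (size 1, align 1) → ends 12
width at 12 (size 4, align 4) → ends 16

12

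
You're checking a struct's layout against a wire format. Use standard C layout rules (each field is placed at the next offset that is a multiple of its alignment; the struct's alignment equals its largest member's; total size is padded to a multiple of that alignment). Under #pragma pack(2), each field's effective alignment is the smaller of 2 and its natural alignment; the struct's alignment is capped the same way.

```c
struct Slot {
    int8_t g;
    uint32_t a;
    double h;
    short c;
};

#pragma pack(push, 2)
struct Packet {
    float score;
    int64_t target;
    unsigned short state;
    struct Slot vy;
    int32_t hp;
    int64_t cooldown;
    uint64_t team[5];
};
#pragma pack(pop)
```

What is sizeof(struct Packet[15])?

1350

Slot: @0: g [1B, align 1] → 1; +3 pad (align 4); @4: a [4B, align 4] → 8; @8: h [8B, align 8] → 16; @16: c [2B, align 2] → 18; +6 tail pad (align 8); size 24, align 8
@0: score [4B, align 2] → 4
@4: target [8B, align 2] → 12
@12: state [2B, align 2] → 14
@14: vy [24B, align 2] → 38
@38: hp [4B, align 2] → 42
@42: cooldown [8B, align 2] → 50
@50: team [40B, align 2] → 90
size 90, align 2
array of 15: 15 × 90 = 1350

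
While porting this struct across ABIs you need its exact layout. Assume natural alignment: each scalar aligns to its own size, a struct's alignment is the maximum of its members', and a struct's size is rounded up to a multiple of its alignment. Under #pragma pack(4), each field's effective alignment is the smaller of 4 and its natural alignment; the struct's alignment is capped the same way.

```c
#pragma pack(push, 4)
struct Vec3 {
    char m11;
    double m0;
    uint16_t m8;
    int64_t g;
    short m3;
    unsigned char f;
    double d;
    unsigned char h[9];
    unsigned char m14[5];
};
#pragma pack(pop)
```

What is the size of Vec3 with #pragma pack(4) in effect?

@0: m11 [1B, align 1] → 1
+3 pad (align 4)
@4: m0 [8B, align 4] → 12
@12: m8 [2B, align 2] → 14
+2 pad (align 4)
@16: g [8B, align 4] → 24
@24: m3 [2B, align 2] → 26
@26: f [1B, align 1] → 27
+1 pad (align 4)
@28: d [8B, align 4] → 36
@36: h [9B, align 1] → 45
@45: m14 [5B, align 1] → 50
+2 tail pad (align 4)
size 52, align 4

52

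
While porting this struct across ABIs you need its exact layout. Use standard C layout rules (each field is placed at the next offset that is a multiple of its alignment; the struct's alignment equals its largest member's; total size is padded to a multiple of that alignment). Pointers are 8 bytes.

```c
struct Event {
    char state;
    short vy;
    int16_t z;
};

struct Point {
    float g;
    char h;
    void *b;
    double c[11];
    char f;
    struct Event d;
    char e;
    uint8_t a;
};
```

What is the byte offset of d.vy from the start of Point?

Event: @0: state [1B, align 1] → 1; +1 pad (align 2); @2: vy [2B, align 2] → 4; @4: z [2B, align 2] → 6; size 6, align 2
@0: g [4B, align 4] → 4
@4: h [1B, align 1] → 5
+3 pad (align 8)
@8: b [8B, align 8] → 16
@16: c [88B, align 8] → 104
@104: f [1B, align 1] → 105
+1 pad (align 2)
@106: d [6B, align 2] → 112
within Event: vy at 2
106 + 2 = 108

108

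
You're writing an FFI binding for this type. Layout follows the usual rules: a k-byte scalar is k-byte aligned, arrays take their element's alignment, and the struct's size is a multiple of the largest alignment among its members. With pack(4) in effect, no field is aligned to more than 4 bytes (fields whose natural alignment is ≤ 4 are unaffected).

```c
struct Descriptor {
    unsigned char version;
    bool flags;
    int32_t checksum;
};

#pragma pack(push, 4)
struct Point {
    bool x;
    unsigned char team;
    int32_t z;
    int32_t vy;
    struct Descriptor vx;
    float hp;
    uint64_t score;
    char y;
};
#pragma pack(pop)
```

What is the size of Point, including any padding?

Descriptor: @0: version [1B, align 1] → 1; @1: flags [1B, align 1] → 2; +2 pad (align 4); @4: checksum [4B, align 4] → 8; size 8, align 4
@0: x [1B, align 1] → 1
@1: team [1B, align 1] → 2
+2 pad (align 4)
@4: z [4B, align 4] → 8
@8: vy [4B, align 4] → 12
@12: vx [8B, align 4] → 20
@20: hp [4B, align 4] → 24
@24: score [8B, align 4] → 32
@32: y [1B, align 1] → 33
+3 tail pad (align 4)
size 36, align 4

36 bytes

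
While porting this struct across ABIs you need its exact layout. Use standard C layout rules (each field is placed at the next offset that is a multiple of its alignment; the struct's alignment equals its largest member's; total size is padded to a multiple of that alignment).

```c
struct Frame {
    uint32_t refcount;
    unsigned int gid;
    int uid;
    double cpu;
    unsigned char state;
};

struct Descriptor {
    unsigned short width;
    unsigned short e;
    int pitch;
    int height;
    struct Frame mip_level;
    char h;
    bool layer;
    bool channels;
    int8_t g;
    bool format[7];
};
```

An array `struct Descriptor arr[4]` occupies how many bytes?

Frame: refcount at 0 (size 4, align 4) → ends 4; gid at 4 (size 4, align 4) → ends 8; uid at 8 (size 4, align 4) → ends 12; pad 4 to align 8 for cpu; cpu at 16 (size 8, align 8) → ends 24; state at 24 (size 1, align 1) → ends 25; tail pad 7 to reach multiple of 8; total 32 bytes, alignment 8
width at 0 (size 2, align 2) → ends 2
e at 2 (size 2, align 2) → ends 4
pitch at 4 (size 4, align 4) → ends 8
height at 8 (size 4, align 4) → ends 12
pad 4 to align 8 for mip_level
mip_level at 16 (size 32, align 8) → ends 48
h at 48 (size 1, align 1) → ends 49
layer at 49 (size 1, align 1) → ends 50
channels at 50 (size 1, align 1) → ends 51
g at 51 (size 1, align 1) → ends 52
format at 52 (size 7, align 1) → ends 59
tail pad 5 to reach multiple of 8
total 64 bytes, alignment 8
array of 4: 4 × 64 = 256

256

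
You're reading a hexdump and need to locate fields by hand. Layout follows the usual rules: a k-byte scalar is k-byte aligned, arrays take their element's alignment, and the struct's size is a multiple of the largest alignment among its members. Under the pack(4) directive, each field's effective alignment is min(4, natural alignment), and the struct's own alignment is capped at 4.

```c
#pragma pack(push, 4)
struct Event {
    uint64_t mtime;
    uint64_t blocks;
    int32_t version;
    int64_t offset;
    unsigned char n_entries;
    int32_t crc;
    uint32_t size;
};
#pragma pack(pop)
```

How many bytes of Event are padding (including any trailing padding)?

3

0..8  mtime  (8B, 4-aligned)
8..16  blocks  (8B, 4-aligned)
16..20  version  (4B, 4-aligned)
20..28  offset  (8B, 4-aligned)
28..29  n_entries  (1B, 1-aligned)
29..32  -- padding (3B)
32..36  crc  (4B, 4-aligned)
36..40  size  (4B, 4-aligned)
sizeof = 40, alignof = 4
data bytes 37, size 40 → padding 3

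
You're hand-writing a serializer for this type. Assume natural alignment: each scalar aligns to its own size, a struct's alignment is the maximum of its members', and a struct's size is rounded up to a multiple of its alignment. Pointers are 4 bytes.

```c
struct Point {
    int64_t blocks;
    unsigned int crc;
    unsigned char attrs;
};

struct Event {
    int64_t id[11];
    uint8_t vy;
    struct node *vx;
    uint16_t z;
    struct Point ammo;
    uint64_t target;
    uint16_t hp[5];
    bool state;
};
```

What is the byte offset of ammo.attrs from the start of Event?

Point: blocks at 0 (size 8, align 8) → ends 8; crc at 8 (size 4, align 4) → ends 12; attrs at 12 (size 1, align 1) → ends 13; tail pad 3 to reach multiple of 8; total 16 bytes, alignment 8
id at 0 (size 88, align 8) → ends 88
vy at 88 (size 1, align 1) → ends 89
pad 3 to align 4 for vx
vx at 92 (size 4, align 4) → ends 96
z at 96 (size 2, align 2) → ends 98
pad 6 to align 8 for ammo
ammo at 104 (size 16, align 8) → ends 120
within Point: attrs at 12
104 + 12 = 116

116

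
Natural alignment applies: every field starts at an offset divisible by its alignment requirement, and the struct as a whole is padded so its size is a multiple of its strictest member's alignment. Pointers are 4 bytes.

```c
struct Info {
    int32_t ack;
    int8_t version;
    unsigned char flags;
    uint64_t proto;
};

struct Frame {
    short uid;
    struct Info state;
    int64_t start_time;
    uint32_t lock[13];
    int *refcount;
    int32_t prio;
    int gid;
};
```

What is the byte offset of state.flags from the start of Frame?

13

Info: @0: ack [4B, align 4] → 4; @4: version [1B, align 1] → 5; @5: flags [1B, align 1] → 6; +2 pad (align 8); @8: proto [8B, align 8] → 16; size 16, align 8
@0: uid [2B, align 2] → 2
+6 pad (align 8)
@8: state [16B, align 8] → 24
within Info: flags at 5
8 + 5 = 13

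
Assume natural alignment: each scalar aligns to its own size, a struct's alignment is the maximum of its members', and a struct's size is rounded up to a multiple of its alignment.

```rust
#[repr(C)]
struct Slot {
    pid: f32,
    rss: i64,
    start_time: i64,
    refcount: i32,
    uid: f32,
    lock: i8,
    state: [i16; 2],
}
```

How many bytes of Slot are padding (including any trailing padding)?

0..4  pid  (4B, 4-aligned)
4..8  -- padding (4B)
8..16  rss  (8B, 8-aligned)
16..24  start_time  (8B, 8-aligned)
24..28  refcount  (4B, 4-aligned)
28..32  uid  (4B, 4-aligned)
32..33  lock  (1B, 1-aligned)
33..34  -- padding (1B)
34..38  state  (4B, 2-aligned)
38..40  -- tail padding (2B)
sizeof = 40, alignof = 8
data bytes 33, size 40 → padding 7

7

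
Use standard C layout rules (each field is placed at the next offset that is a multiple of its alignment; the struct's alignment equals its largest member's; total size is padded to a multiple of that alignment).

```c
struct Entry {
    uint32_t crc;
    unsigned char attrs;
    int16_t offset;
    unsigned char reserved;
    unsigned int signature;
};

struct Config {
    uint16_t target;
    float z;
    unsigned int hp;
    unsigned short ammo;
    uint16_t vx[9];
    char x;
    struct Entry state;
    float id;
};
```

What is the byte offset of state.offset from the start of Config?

42

Entry: crc at 0 (size 4, align 4) → ends 4; attrs at 4 (size 1, align 1) → ends 5; pad 1 to align 2 for offset; offset at 6 (size 2, align 2) → ends 8; reserved at 8 (size 1, align 1) → ends 9; pad 3 to align 4 for signature; signature at 12 (size 4, align 4) → ends 16; total 16 bytes, alignment 4
target at 0 (size 2, align 2) → ends 2
pad 2 to align 4 for z
z at 4 (size 4, align 4) → ends 8
hp at 8 (size 4, align 4) → ends 12
ammo at 12 (size 2, align 2) → ends 14
vx at 14 (size 18, align 2) → ends 32
x at 32 (size 1, align 1) → ends 33
pad 3 to align 4 for state
state at 36 (size 16, align 4) → ends 52
within Entry: offset at 6
36 + 6 = 42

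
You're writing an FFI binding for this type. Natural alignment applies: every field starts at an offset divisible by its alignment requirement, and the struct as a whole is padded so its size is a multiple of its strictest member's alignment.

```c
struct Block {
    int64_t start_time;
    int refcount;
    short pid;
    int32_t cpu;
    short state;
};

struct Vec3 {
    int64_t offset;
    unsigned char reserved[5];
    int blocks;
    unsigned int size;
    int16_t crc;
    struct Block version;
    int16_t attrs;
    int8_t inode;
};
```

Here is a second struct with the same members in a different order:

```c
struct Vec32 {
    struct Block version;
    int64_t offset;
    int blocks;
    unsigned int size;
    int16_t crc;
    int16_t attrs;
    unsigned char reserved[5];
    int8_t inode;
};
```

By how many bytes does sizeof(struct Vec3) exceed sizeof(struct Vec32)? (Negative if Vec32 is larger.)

8

Block: start_time at 0 (size 8, align 8) → ends 8; refcount at 8 (size 4, align 4) → ends 12; pid at 12 (size 2, align 2) → ends 14; pad 2 to align 4 for cpu; cpu at 16 (size 4, align 4) → ends 20; state at 20 (size 2, align 2) → ends 22; tail pad 2 to reach multiple of 8; total 24 bytes, alignment 8
offset at 0 (size 8, align 8) → ends 8
reserved at 8 (size 5, align 1) → ends 13
pad 3 to align 4 for blocks
blocks at 16 (size 4, align 4) → ends 20
size at 20 (size 4, align 4) → ends 24
crc at 24 (size 2, align 2) → ends 26
pad 6 to align 8 for version
version at 32 (size 24, align 8) → ends 56
attrs at 56 (size 2, align 2) → ends 58
inode at 58 (size 1, align 1) → ends 59
tail pad 5 to reach multiple of 8
total 64 bytes, alignment 8
— Vec32 —
version at 0 (size 24, align 8) → ends 24
offset at 24 (size 8, align 8) → ends 32
blocks at 32 (size 4, align 4) → ends 36
size at 36 (size 4, align 4) → ends 40
crc at 40 (size 2, align 2) → ends 42
attrs at 42 (size 2, align 2) → ends 44
reserved at 44 (size 5, align 1) → ends 49
inode at 49 (size 1, align 1) → ends 50
tail pad 6 to reach multiple of 8
total 56 bytes, alignment 8
64 − 56 = 8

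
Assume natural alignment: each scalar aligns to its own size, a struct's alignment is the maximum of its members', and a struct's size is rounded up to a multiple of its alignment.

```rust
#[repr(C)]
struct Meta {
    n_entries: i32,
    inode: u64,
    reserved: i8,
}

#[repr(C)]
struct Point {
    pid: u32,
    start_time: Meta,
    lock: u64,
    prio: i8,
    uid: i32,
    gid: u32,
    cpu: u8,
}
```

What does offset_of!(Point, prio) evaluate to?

Meta: 0..4  n_entries  (4B, 4-aligned); 4..8  -- padding (4B); 8..16  inode  (8B, 8-aligned); 16..17  reserved  (1B, 1-aligned); 17..24  -- tail padding (7B); sizeof = 24, alignof = 8
0..4  pid  (4B, 4-aligned)
4..8  -- padding (4B)
8..32  start_time  (24B, 8-aligned)
32..40  lock  (8B, 8-aligned)
40..41  prio  (1B, 1-aligned)

40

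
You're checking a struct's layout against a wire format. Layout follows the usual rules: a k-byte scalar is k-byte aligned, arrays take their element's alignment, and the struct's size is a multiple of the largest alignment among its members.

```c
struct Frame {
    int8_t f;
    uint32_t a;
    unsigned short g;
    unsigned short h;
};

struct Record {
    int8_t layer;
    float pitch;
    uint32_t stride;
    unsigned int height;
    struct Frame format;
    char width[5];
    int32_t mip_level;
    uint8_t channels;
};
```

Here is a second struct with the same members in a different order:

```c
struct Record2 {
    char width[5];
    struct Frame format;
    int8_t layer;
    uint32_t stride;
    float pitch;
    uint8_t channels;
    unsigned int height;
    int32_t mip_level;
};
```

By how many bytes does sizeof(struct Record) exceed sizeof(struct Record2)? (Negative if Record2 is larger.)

0

Frame: 0..1  f  (1B, 1-aligned); 1..4  -- padding (3B); 4..8  a  (4B, 4-aligned); 8..10  g  (2B, 2-aligned); 10..12  h  (2B, 2-aligned); sizeof = 12, alignof = 4
0..1  layer  (1B, 1-aligned)
1..4  -- padding (3B)
4..8  pitch  (4B, 4-aligned)
8..12  stride  (4B, 4-aligned)
12..16  height  (4B, 4-aligned)
16..28  format  (12B, 4-aligned)
28..33  width  (5B, 1-aligned)
33..36  -- padding (3B)
36..40  mip_level  (4B, 4-aligned)
40..41  channels  (1B, 1-aligned)
41..44  -- tail padding (3B)
sizeof = 44, alignof = 4
— Record2 —
0..5  width  (5B, 1-aligned)
5..8  -- padding (3B)
8..20  format  (12B, 4-aligned)
20..21  layer  (1B, 1-aligned)
21..24  -- padding (3B)
24..28  stride  (4B, 4-aligned)
28..32  pitch  (4B, 4-aligned)
32..33  channels  (1B, 1-aligned)
33..36  -- padding (3B)
36..40  height  (4B, 4-aligned)
40..44  mip_level  (4B, 4-aligned)
sizeof = 44, alignof = 4
44 − 44 = 0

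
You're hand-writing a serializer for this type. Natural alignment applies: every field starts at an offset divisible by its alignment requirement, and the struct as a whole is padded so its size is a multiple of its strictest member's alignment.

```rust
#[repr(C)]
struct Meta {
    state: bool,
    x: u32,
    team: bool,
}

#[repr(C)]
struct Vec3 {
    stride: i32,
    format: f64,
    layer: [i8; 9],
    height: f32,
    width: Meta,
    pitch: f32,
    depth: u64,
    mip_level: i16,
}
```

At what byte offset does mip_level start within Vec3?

Meta: @0: state [1B, align 1] → 1; +3 pad (align 4); @4: x [4B, align 4] → 8; @8: team [1B, align 1] → 9; +3 tail pad (align 4); size 12, align 4
@0: stride [4B, align 4] → 4
+4 pad (align 8)
@8: format [8B, align 8] → 16
@16: layer [9B, align 1] → 25
+3 pad (align 4)
@28: height [4B, align 4] → 32
@32: width [12B, align 4] → 44
@44: pitch [4B, align 4] → 48
@48: depth [8B, align 8] → 56
@56: mip_level [2B, align 2] → 58

56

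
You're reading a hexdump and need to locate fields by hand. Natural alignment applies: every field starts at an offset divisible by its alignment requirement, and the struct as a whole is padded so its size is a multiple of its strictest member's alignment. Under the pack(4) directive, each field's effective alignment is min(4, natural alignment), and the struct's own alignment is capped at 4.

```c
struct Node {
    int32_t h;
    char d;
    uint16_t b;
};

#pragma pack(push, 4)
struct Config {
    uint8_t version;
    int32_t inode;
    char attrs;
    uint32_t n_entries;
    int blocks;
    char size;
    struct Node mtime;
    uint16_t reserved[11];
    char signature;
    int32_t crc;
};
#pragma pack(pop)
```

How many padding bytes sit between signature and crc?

Node: 0..4  h  (4B, 4-aligned); 4..5  d  (1B, 1-aligned); 5..6  -- padding (1B); 6..8  b  (2B, 2-aligned); sizeof = 8, alignof = 4
0..1  version  (1B, 1-aligned)
1..4  -- padding (3B)
4..8  inode  (4B, 4-aligned)
8..9  attrs  (1B, 1-aligned)
9..12  -- padding (3B)
12..16  n_entries  (4B, 4-aligned)
16..20  blocks  (4B, 4-aligned)
20..21  size  (1B, 1-aligned)
21..24  -- padding (3B)
24..32  mtime  (8B, 4-aligned)
32..54  reserved  (22B, 2-aligned)
54..55  signature  (1B, 1-aligned)
55..56  -- padding (1B)
56..60  crc  (4B, 4-aligned)

1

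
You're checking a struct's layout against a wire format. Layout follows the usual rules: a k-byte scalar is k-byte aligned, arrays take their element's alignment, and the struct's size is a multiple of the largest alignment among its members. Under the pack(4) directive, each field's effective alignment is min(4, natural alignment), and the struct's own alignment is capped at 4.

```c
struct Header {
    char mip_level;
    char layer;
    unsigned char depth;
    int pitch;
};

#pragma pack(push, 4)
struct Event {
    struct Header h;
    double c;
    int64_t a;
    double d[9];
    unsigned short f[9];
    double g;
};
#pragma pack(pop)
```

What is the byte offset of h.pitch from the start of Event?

Header: 0..1  mip_level  (1B, 1-aligned); 1..2  layer  (1B, 1-aligned); 2..3  depth  (1B, 1-aligned); 3..4  -- padding (1B); 4..8  pitch  (4B, 4-aligned); sizeof = 8, alignof = 4
0..8  h  (8B, 4-aligned)
within Header: pitch at 4
0 + 4 = 4

4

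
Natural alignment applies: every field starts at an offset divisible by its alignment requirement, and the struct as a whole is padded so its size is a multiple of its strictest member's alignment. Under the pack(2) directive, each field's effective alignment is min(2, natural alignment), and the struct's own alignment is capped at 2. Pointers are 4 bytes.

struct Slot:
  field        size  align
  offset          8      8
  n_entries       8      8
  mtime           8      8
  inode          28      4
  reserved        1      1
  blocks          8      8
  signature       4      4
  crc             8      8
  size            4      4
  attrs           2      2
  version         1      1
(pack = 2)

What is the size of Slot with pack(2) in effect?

offset at 0 (size 8, align 2) → ends 8
n_entries at 8 (size 8, align 2) → ends 16
mtime at 16 (size 8, align 2) → ends 24
inode at 24 (size 28, align 2) → ends 52
reserved at 52 (size 1, align 1) → ends 53
pad 1 to align 2 for blocks
blocks at 54 (size 8, align 2) → ends 62
signature at 62 (size 4, align 2) → ends 66
crc at 66 (size 8, align 2) → ends 74
size at 74 (size 4, align 2) → ends 78
attrs at 78 (size 2, align 2) → ends 80
version at 80 (size 1, align 1) → ends 81
tail pad 1 to reach multiple of 2
total 82 bytes, alignment 2

82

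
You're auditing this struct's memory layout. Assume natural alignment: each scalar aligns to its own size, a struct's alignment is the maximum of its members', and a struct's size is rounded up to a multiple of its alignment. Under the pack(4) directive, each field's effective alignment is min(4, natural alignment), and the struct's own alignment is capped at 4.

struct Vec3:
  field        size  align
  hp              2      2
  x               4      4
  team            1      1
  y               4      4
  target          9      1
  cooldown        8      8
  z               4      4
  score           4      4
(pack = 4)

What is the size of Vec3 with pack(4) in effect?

44

0..2  hp  (2B, 2-aligned)
2..4  -- padding (2B)
4..8  x  (4B, 4-aligned)
8..9  team  (1B, 1-aligned)
9..12  -- padding (3B)
12..16  y  (4B, 4-aligned)
16..25  target  (9B, 1-aligned)
25..28  -- padding (3B)
28..36  cooldown  (8B, 4-aligned)
36..40  z  (4B, 4-aligned)
40..44  score  (4B, 4-aligned)
sizeof = 44, alignof = 4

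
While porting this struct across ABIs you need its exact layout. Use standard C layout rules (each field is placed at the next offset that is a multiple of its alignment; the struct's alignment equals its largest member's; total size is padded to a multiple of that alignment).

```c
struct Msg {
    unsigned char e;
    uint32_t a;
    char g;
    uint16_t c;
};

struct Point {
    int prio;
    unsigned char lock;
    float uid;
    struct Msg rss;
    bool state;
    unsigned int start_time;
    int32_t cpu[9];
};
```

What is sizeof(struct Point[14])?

Msg: 0..1  e  (1B, 1-aligned); 1..4  -- padding (3B); 4..8  a  (4B, 4-aligned); 8..9  g  (1B, 1-aligned); 9..10  -- padding (1B); 10..12  c  (2B, 2-aligned); sizeof = 12, alignof = 4
0..4  prio  (4B, 4-aligned)
4..5  lock  (1B, 1-aligned)
5..8  -- padding (3B)
8..12  uid  (4B, 4-aligned)
12..24  rss  (12B, 4-aligned)
24..25  state  (1B, 1-aligned)
25..28  -- padding (3B)
28..32  start_time  (4B, 4-aligned)
32..68  cpu  (36B, 4-aligned)
sizeof = 68, alignof = 4
array of 14: 14 × 68 = 952

952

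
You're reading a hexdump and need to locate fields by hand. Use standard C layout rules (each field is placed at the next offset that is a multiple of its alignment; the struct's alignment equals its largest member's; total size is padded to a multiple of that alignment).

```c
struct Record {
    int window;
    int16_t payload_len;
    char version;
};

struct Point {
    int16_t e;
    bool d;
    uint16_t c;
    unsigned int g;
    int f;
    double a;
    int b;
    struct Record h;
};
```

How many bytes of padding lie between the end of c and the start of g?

2

Record: 0..4  window  (4B, 4-aligned); 4..6  payload_len  (2B, 2-aligned); 6..7  version  (1B, 1-aligned); 7..8  -- tail padding (1B); sizeof = 8, alignof = 4
0..2  e  (2B, 2-aligned)
2..3  d  (1B, 1-aligned)
3..4  -- padding (1B)
4..6  c  (2B, 2-aligned)
6..8  -- padding (2B)
8..12  g  (4B, 4-aligned)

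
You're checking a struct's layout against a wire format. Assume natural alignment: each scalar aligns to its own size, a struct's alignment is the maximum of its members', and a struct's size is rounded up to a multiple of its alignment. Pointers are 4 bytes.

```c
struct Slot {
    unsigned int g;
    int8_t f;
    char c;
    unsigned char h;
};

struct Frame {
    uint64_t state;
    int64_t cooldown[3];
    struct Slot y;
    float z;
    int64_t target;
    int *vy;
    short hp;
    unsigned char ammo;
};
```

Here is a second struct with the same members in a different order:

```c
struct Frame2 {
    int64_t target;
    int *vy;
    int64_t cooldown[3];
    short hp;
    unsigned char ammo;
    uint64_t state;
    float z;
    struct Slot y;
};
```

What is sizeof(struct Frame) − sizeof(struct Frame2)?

-8

Slot: 0..4  g  (4B, 4-aligned); 4..5  f  (1B, 1-aligned); 5..6  c  (1B, 1-aligned); 6..7  h  (1B, 1-aligned); 7..8  -- tail padding (1B); sizeof = 8, alignof = 4
0..8  state  (8B, 8-aligned)
8..32  cooldown  (24B, 8-aligned)
32..40  y  (8B, 4-aligned)
40..44  z  (4B, 4-aligned)
44..48  -- padding (4B)
48..56  target  (8B, 8-aligned)
56..60  vy  (4B, 4-aligned)
60..62  hp  (2B, 2-aligned)
62..63  ammo  (1B, 1-aligned)
63..64  -- tail padding (1B)
sizeof = 64, alignof = 8
— Frame2 —
0..8  target  (8B, 8-aligned)
8..12  vy  (4B, 4-aligned)
12..16  -- padding (4B)
16..40  cooldown  (24B, 8-aligned)
40..42  hp  (2B, 2-aligned)
42..43  ammo  (1B, 1-aligned)
43..48  -- padding (5B)
48..56  state  (8B, 8-aligned)
56..60  z  (4B, 4-aligned)
60..68  y  (8B, 4-aligned)
68..72  -- tail padding (4B)
sizeof = 72, alignof = 8
64 − 72 = -8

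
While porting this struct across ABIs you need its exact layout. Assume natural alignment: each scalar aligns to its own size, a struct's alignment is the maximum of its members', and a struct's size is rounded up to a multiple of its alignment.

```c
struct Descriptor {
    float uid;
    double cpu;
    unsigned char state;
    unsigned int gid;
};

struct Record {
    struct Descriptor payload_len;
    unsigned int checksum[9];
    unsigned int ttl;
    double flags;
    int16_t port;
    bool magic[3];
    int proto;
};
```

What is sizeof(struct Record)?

88 bytes

Descriptor: @0: uid [4B, align 4] → 4; +4 pad (align 8); @8: cpu [8B, align 8] → 16; @16: state [1B, align 1] → 17; +3 pad (align 4); @20: gid [4B, align 4] → 24; size 24, align 8
@0: payload_len [24B, align 8] → 24
@24: checksum [36B, align 4] → 60
@60: ttl [4B, align 4] → 64
@64: flags [8B, align 8] → 72
@72: port [2B, align 2] → 74
@74: magic [3B, align 1] → 77
+3 pad (align 4)
@80: proto [4B, align 4] → 84
+4 tail pad (align 8)
size 88, align 8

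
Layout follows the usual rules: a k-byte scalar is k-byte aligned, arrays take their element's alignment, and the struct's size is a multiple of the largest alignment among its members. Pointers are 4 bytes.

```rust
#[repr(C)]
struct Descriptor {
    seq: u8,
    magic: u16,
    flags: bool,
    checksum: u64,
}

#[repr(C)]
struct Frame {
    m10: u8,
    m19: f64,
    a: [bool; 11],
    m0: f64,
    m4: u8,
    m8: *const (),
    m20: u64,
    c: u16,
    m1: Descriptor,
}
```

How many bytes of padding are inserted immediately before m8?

Descriptor: 0..1  seq  (1B, 1-aligned); 1..2  -- padding (1B); 2..4  magic  (2B, 2-aligned); 4..5  flags  (1B, 1-aligned); 5..8  -- padding (3B); 8..16  checksum  (8B, 8-aligned); sizeof = 16, alignof = 8
0..1  m10  (1B, 1-aligned)
1..8  -- padding (7B)
8..16  m19  (8B, 8-aligned)
16..27  a  (11B, 1-aligned)
27..32  -- padding (5B)
32..40  m0  (8B, 8-aligned)
40..41  m4  (1B, 1-aligned)
41..44  -- padding (3B)
44..48  m8  (4B, 4-aligned)

3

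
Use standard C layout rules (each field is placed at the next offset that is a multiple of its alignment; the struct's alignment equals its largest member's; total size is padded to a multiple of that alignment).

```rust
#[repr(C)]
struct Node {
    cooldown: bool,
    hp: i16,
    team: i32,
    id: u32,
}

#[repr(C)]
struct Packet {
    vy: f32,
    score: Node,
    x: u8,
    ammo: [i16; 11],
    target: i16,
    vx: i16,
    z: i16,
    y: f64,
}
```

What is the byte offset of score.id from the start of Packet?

12

Node: @0: cooldown [1B, align 1] → 1; +1 pad (align 2); @2: hp [2B, align 2] → 4; @4: team [4B, align 4] → 8; @8: id [4B, align 4] → 12; size 12, align 4
@0: vy [4B, align 4] → 4
@4: score [12B, align 4] → 16
within Node: id at 8
4 + 8 = 12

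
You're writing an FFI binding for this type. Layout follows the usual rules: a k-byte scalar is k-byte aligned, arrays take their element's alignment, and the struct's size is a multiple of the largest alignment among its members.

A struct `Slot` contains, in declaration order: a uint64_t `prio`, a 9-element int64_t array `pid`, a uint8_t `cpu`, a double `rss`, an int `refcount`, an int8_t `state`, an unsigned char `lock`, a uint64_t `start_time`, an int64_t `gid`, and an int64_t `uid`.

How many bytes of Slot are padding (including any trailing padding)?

@0: prio [8B, align 8] → 8
@8: pid [72B, align 8] → 80
@80: cpu [1B, align 1] → 81
+7 pad (align 8)
@88: rss [8B, align 8] → 96
@96: refcount [4B, align 4] → 100
@100: state [1B, align 1] → 101
@101: lock [1B, align 1] → 102
+2 pad (align 8)
@104: start_time [8B, align 8] → 112
@112: gid [8B, align 8] → 120
@120: uid [8B, align 8] → 128
size 128, align 8
data bytes 119, size 128 → padding 9

9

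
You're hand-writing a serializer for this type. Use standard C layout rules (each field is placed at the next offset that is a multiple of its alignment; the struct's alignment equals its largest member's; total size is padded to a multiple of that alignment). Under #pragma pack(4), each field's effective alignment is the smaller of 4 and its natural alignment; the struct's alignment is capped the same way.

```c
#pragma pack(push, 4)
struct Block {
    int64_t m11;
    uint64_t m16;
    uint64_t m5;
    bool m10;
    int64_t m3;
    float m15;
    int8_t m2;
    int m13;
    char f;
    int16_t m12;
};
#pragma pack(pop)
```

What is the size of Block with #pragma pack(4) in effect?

0..8  m11  (8B, 4-aligned)
8..16  m16  (8B, 4-aligned)
16..24  m5  (8B, 4-aligned)
24..25  m10  (1B, 1-aligned)
25..28  -- padding (3B)
28..36  m3  (8B, 4-aligned)
36..40  m15  (4B, 4-aligned)
40..41  m2  (1B, 1-aligned)
41..44  -- padding (3B)
44..48  m13  (4B, 4-aligned)
48..49  f  (1B, 1-aligned)
49..50  -- padding (1B)
50..52  m12  (2B, 2-aligned)
sizeof = 52, alignof = 4

52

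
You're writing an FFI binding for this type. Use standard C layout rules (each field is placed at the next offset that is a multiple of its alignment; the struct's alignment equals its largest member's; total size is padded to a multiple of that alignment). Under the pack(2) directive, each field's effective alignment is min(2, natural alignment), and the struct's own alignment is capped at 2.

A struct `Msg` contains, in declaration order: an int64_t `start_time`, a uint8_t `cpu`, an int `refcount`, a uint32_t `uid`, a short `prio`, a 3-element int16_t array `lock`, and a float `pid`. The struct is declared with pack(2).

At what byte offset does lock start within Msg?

start_time at 0 (size 8, align 2) → ends 8
cpu at 8 (size 1, align 1) → ends 9
pad 1 to align 2 for refcount
refcount at 10 (size 4, align 2) → ends 14
uid at 14 (size 4, align 2) → ends 18
prio at 18 (size 2, align 2) → ends 20
lock at 20 (size 6, align 2) → ends 26

20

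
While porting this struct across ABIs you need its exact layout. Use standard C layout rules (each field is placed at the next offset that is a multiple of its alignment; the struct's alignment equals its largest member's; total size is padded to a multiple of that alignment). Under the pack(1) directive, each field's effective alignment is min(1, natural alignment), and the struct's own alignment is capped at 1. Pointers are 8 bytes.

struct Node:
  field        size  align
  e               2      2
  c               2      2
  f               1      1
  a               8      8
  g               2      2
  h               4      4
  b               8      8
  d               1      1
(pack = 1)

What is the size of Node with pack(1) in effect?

28

e at 0 (size 2, align 1) → ends 2
c at 2 (size 2, align 1) → ends 4
f at 4 (size 1, align 1) → ends 5
a at 5 (size 8, align 1) → ends 13
g at 13 (size 2, align 1) → ends 15
h at 15 (size 4, align 1) → ends 19
b at 19 (size 8, align 1) → ends 27
d at 27 (size 1, align 1) → ends 28
total 28 bytes, alignment 1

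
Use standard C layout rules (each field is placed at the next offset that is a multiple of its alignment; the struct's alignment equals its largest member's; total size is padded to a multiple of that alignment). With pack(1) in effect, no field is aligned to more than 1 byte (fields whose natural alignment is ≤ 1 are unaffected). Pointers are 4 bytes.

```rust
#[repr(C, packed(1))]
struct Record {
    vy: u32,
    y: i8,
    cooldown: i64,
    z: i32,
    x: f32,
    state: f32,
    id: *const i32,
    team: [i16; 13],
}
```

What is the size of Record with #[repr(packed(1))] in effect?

55

@0: vy [4B, align 1] → 4
@4: y [1B, align 1] → 5
@5: cooldown [8B, align 1] → 13
@13: z [4B, align 1] → 17
@17: x [4B, align 1] → 21
@21: state [4B, align 1] → 25
@25: id [4B, align 1] → 29
@29: team [26B, align 1] → 55
size 55, align 1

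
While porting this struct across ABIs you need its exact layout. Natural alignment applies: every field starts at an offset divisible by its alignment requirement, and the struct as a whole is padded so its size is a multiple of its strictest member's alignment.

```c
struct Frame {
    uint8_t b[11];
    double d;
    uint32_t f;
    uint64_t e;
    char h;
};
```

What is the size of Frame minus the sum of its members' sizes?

b at 0 (size 11, align 1) → ends 11
pad 5 to align 8 for d
d at 16 (size 8, align 8) → ends 24
f at 24 (size 4, align 4) → ends 28
pad 4 to align 8 for e
e at 32 (size 8, align 8) → ends 40
h at 40 (size 1, align 1) → ends 41
tail pad 7 to reach multiple of 8
total 48 bytes, alignment 8
data bytes 32, size 48 → padding 16

16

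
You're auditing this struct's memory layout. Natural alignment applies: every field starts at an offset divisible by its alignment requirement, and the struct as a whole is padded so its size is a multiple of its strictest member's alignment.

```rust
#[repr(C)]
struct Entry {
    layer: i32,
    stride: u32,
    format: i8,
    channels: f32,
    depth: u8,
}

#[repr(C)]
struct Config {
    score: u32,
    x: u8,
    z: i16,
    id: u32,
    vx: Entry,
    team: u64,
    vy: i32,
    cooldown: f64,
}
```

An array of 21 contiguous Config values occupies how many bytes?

1176

Entry: layer at 0 (size 4, align 4) → ends 4; stride at 4 (size 4, align 4) → ends 8; format at 8 (size 1, align 1) → ends 9; pad 3 to align 4 for channels; channels at 12 (size 4, align 4) → ends 16; depth at 16 (size 1, align 1) → ends 17; tail pad 3 to reach multiple of 4; total 20 bytes, alignment 4
score at 0 (size 4, align 4) → ends 4
x at 4 (size 1, align 1) → ends 5
pad 1 to align 2 for z
z at 6 (size 2, align 2) → ends 8
id at 8 (size 4, align 4) → ends 12
vx at 12 (size 20, align 4) → ends 32
team at 32 (size 8, align 8) → ends 40
vy at 40 (size 4, align 4) → ends 44
pad 4 to align 8 for cooldown
cooldown at 48 (size 8, align 8) → ends 56
total 56 bytes, alignment 8
array of 21: 21 × 56 = 1176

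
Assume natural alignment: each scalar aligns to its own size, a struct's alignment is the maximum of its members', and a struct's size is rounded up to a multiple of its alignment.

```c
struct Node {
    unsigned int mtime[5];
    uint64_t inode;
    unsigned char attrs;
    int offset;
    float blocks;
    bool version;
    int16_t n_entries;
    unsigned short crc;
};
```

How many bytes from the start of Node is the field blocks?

40

@0: mtime [20B, align 4] → 20
+4 pad (align 8)
@24: inode [8B, align 8] → 32
@32: attrs [1B, align 1] → 33
+3 pad (align 4)
@36: offset [4B, align 4] → 40
@40: blocks [4B, align 4] → 44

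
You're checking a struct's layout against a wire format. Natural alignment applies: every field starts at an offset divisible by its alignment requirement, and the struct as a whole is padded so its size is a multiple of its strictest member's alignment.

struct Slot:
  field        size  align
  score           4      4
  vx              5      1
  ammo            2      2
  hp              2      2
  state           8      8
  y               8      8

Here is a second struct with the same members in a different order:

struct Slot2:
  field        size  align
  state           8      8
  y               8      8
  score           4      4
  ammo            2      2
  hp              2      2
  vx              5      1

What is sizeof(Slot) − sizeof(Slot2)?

0

score at 0 (size 4, align 4) → ends 4
vx at 4 (size 5, align 1) → ends 9
pad 1 to align 2 for ammo
ammo at 10 (size 2, align 2) → ends 12
hp at 12 (size 2, align 2) → ends 14
pad 2 to align 8 for state
state at 16 (size 8, align 8) → ends 24
y at 24 (size 8, align 8) → ends 32
total 32 bytes, alignment 8
— Slot2 —
state at 0 (size 8, align 8) → ends 8
y at 8 (size 8, align 8) → ends 16
score at 16 (size 4, align 4) → ends 20
ammo at 20 (size 2, align 2) → ends 22
hp at 22 (size 2, align 2) → ends 24
vx at 24 (size 5, align 1) → ends 29
tail pad 3 to reach multiple of 8
total 32 bytes, alignment 8
32 − 32 = 0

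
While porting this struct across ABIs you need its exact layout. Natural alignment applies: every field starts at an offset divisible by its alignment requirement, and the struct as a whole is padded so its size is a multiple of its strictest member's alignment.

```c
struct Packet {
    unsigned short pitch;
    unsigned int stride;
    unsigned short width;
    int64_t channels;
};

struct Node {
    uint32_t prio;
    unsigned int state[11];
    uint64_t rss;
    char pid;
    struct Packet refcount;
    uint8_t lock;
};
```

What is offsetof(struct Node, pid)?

56

Packet: 0..2  pitch  (2B, 2-aligned); 2..4  -- padding (2B); 4..8  stride  (4B, 4-aligned); 8..10  width  (2B, 2-aligned); 10..16  -- padding (6B); 16..24  channels  (8B, 8-aligned); sizeof = 24, alignof = 8
0..4  prio  (4B, 4-aligned)
4..48  state  (44B, 4-aligned)
48..56  rss  (8B, 8-aligned)
56..57  pid  (1B, 1-aligned)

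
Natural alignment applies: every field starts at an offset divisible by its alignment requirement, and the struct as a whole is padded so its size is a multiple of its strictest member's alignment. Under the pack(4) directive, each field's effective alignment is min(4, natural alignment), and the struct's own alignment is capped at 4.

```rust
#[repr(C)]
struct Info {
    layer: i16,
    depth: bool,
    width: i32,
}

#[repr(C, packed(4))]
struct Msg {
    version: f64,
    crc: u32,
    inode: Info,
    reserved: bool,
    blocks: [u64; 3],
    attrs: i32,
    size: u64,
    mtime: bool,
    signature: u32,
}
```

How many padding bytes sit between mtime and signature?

Info: @0: layer [2B, align 2] → 2; @2: depth [1B, align 1] → 3; +1 pad (align 4); @4: width [4B, align 4] → 8; size 8, align 4
@0: version [8B, align 4] → 8
@8: crc [4B, align 4] → 12
@12: inode [8B, align 4] → 20
@20: reserved [1B, align 1] → 21
+3 pad (align 4)
@24: blocks [24B, align 4] → 48
@48: attrs [4B, align 4] → 52
@52: size [8B, align 4] → 60
@60: mtime [1B, align 1] → 61
+3 pad (align 4)
@64: signature [4B, align 4] → 68

3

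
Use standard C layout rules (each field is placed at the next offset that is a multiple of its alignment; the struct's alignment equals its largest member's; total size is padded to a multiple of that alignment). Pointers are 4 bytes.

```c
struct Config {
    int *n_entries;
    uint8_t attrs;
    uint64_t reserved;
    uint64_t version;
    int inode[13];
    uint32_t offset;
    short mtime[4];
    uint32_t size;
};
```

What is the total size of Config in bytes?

@0: n_entries [4B, align 4] → 4
@4: attrs [1B, align 1] → 5
+3 pad (align 8)
@8: reserved [8B, align 8] → 16
@16: version [8B, align 8] → 24
@24: inode [52B, align 4] → 76
@76: offset [4B, align 4] → 80
@80: mtime [8B, align 2] → 88
@88: size [4B, align 4] → 92
+4 tail pad (align 8)
size 96, align 8

96 bytes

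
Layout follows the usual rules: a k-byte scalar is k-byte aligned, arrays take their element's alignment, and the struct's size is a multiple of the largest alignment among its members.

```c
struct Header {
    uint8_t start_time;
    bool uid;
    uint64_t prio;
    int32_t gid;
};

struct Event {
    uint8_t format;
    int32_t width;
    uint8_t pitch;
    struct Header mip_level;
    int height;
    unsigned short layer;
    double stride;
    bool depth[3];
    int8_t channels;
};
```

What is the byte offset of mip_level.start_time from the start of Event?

Header: 0..1  start_time  (1B, 1-aligned); 1..2  uid  (1B, 1-aligned); 2..8  -- padding (6B); 8..16  prio  (8B, 8-aligned); 16..20  gid  (4B, 4-aligned); 20..24  -- tail padding (4B); sizeof = 24, alignof = 8
0..1  format  (1B, 1-aligned)
1..4  -- padding (3B)
4..8  width  (4B, 4-aligned)
8..9  pitch  (1B, 1-aligned)
9..16  -- padding (7B)
16..40  mip_level  (24B, 8-aligned)
within Header: start_time at 0
16 + 0 = 16

16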